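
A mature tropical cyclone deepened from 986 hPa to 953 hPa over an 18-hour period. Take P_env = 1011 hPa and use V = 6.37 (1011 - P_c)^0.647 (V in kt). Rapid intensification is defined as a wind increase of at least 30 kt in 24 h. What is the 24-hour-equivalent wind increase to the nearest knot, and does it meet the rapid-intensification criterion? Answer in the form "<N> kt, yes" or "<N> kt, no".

49 kt, yes

V₁: ΔP = 25, V ≈ 6.37 × 25^0.647 ≈ 51.12 kt.
V₂: ΔP = 58, V ≈ 6.37 × 58^0.647 ≈ 88.12 kt.
ΔV over 18 h = 37.00 kt → 24 h equivalent = 37.00 × 24/18 ≈ 49.33 kt.
49 kt ≥ 30 kt ⇒ rapid intensification.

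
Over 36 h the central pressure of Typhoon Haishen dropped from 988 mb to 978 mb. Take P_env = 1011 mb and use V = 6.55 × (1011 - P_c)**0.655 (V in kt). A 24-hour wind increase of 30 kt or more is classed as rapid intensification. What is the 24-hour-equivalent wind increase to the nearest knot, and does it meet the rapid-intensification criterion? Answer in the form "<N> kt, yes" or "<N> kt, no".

V₁: ΔP = 23, V ≈ 6.55 × 23^0.655 ≈ 51.07 kt.
V₂: ΔP = 33, V ≈ 6.55 × 33^0.655 ≈ 64.69 kt.
ΔV over 36 h = 13.62 kt → 24 h equivalent = 13.62 × 24/36 ≈ 9.08 kt.
9 kt < 30 kt ⇒ not rapid intensification.

9 kt, no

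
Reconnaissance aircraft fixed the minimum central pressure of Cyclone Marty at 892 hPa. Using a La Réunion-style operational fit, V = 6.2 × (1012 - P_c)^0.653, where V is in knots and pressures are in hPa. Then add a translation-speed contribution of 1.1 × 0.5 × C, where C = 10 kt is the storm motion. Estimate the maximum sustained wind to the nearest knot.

147 kt

ΔP = 1012 − 892 = 120 hPa.
120^0.653 ≈ 22.788.
V ≈ 6.2 × 22.788 ≈ 141.3 kt.
Translation term: 1.1 × 0.5 × 10 = 5.5 kt.
Corrected V ≈ 146.8 kt → 147 kt.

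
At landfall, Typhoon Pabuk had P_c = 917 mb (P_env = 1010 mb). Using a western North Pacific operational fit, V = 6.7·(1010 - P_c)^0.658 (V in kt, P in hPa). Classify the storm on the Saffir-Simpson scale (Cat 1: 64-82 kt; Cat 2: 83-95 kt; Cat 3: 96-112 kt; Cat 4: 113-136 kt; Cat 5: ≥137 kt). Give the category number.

4

ΔP = 1010 − 917 = 93 mb.
V ≈ 6.7 × 93^0.658 = 6.7 × 19.74 ≈ 132 kt.
132 kt falls in the Category 4 band.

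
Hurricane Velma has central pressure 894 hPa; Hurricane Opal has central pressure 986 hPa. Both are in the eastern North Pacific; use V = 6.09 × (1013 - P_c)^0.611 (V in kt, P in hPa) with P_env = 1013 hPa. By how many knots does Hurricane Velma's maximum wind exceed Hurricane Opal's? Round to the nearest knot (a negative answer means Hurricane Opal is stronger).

Hurricane Velma: ΔP = 119; V ≈ 6.09 × 119^0.611 ≈ 112.92 kt.
Hurricane Opal: ΔP = 27; V ≈ 6.09 × 27^0.611 ≈ 45.62 kt.
Difference ≈ 112.92 − 45.62 = 67.30 → 67 kt.

67 kt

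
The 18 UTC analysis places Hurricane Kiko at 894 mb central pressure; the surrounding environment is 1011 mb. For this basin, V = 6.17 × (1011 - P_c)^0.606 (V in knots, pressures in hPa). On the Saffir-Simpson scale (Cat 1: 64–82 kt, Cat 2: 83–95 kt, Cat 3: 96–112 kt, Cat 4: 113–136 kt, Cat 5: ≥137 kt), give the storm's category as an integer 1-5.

ΔP = 1011 − 894 = 117 mb.
V ≈ 6.17 × 117^0.606 = 6.17 × 17.92 ≈ 111 kt.
111 kt falls in the Category 3 band.

3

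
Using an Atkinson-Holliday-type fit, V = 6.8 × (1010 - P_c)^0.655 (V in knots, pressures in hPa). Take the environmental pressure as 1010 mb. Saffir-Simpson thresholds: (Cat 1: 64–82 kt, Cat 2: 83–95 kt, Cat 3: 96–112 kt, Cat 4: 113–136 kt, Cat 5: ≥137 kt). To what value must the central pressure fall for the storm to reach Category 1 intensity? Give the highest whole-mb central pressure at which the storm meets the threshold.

979 mb

Category 1 begins at V = 64 kt.
Required ΔP = (64/6.8)^(1/0.655) = 9.412^1.527 ≈ 30.66 mb.
P_c ≤ 1010 − 30.66 = 979.34, so the highest integer P_c is 979 mb.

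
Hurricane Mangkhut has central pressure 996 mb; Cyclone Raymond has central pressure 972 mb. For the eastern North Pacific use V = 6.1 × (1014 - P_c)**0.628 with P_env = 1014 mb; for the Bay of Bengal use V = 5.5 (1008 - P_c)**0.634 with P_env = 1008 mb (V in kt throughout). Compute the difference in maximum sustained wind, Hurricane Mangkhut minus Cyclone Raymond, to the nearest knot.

Hurricane Mangkhut: ΔP = 18; V ≈ 6.1 × 18^0.628 ≈ 37.47 kt.
Cyclone Raymond: ΔP = 36; V ≈ 5.5 × 36^0.634 ≈ 53.34 kt.
Difference ≈ 37.47 − 53.34 = -15.87 → -16 kt.

-16 kt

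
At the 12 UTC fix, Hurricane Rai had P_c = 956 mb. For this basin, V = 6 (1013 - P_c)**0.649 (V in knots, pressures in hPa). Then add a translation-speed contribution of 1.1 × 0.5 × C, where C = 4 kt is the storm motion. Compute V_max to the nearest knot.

ΔP = 1013 − 956 = 57 mb.
57^0.649 ≈ 13.790.
V ≈ 6 × 13.790 ≈ 82.7 kt.
Translation term: 1.1 × 0.5 × 4 = 2.2 kt.
Corrected V ≈ 84.9 kt → 85 kt.

85 kt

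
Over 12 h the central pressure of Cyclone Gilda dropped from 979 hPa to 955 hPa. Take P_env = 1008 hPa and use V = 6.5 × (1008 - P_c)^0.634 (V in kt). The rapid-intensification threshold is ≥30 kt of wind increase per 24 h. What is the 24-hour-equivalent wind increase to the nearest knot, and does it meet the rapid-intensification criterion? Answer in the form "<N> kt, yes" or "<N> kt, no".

51 kt, yes

V₁: ΔP = 29, V ≈ 6.5 × 29^0.634 ≈ 54.96 kt.
V₂: ΔP = 53, V ≈ 6.5 × 53^0.634 ≈ 80.56 kt.
ΔV over 12 h = 25.60 kt → 24 h equivalent = 25.60 × 24/12 ≈ 51.20 kt.
51 kt ≥ 30 kt ⇒ rapid intensification.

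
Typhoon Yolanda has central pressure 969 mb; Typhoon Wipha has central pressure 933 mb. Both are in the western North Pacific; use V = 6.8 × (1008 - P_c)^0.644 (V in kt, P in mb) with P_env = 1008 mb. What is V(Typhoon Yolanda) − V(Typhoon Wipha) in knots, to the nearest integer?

Typhoon Yolanda: ΔP = 39; V ≈ 6.8 × 39^0.644 ≈ 71.97 kt.
Typhoon Wipha: ΔP = 75; V ≈ 6.8 × 75^0.644 ≈ 109.66 kt.
Difference ≈ 71.97 − 109.66 = -37.69 → -38 kt.

-38 kt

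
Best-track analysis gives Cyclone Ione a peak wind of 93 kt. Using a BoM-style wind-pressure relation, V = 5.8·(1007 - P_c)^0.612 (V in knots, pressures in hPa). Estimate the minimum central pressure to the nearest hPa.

914 hPa

ΔP = (V / 5.8)^(1/0.612) = (93/5.8)^1.634.
93/5.8 = 16.034; 16.034^1.634 ≈ 93.12 hPa.
P_c = 1007 − 93.12 = 913.88 ≈ 914 hPa.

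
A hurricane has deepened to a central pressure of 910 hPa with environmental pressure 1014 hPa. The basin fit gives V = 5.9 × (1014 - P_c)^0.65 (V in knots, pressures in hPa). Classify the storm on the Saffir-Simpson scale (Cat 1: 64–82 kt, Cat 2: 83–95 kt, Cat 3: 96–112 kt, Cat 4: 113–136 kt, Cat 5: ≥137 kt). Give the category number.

ΔP = 1014 − 910 = 104 hPa.
V ≈ 5.9 × 104^0.65 = 5.9 × 20.47 ≈ 121 kt.
121 kt falls in the Category 4 band.

4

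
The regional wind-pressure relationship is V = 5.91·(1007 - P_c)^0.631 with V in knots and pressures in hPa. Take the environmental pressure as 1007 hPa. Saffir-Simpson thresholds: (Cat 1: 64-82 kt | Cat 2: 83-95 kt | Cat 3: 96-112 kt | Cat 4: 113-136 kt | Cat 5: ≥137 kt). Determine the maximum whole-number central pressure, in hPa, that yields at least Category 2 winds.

941 hPa

Category 2 begins at V = 83 kt.
Required ΔP = (83/5.91)^(1/0.631) = 14.044^1.585 ≈ 65.85 hPa.
P_c ≤ 1007 − 65.85 = 941.15, so the highest integer P_c is 941 hPa.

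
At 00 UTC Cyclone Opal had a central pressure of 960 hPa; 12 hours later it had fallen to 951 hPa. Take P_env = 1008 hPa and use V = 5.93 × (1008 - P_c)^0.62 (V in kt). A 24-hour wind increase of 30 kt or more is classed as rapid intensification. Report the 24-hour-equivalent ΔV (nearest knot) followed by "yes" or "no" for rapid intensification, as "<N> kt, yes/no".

V₁: ΔP = 48, V ≈ 5.93 × 48^0.62 ≈ 65.38 kt.
V₂: ΔP = 57, V ≈ 5.93 × 57^0.62 ≈ 72.73 kt.
ΔV over 12 h = 7.35 kt → 24 h equivalent = 7.35 × 24/12 ≈ 14.70 kt.
15 kt < 30 kt ⇒ not rapid intensification.

15 kt, no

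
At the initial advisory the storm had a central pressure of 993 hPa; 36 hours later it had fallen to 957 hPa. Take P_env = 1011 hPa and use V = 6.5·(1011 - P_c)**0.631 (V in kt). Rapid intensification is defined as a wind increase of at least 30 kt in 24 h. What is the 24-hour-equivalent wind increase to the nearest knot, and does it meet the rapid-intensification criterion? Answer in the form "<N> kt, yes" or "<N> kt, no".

27 kt, no

V₁: ΔP = 18, V ≈ 6.5 × 18^0.631 ≈ 40.27 kt.
V₂: ΔP = 54, V ≈ 6.5 × 54^0.631 ≈ 80.55 kt.
ΔV over 36 h = 40.28 kt → 24 h equivalent = 40.28 × 24/36 ≈ 26.85 kt.
27 kt < 30 kt ⇒ not rapid intensification.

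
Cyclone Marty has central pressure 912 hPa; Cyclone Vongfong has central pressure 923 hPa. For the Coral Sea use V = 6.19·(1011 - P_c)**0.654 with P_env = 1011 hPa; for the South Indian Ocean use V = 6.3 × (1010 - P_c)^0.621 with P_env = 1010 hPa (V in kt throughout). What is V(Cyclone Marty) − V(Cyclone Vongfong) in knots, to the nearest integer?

24 kt

Cyclone Marty: ΔP = 99; V ≈ 6.19 × 99^0.654 ≈ 124.98 kt.
Cyclone Vongfong: ΔP = 87; V ≈ 6.3 × 87^0.621 ≈ 100.87 kt.
Difference ≈ 124.98 − 100.87 = 24.11 → 24 kt.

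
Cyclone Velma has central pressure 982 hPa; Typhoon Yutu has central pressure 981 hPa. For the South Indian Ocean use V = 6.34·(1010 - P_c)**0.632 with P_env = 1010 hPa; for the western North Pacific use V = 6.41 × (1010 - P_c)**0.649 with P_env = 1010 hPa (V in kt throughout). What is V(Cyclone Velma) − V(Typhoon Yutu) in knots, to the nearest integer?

-5 kt

Cyclone Velma: ΔP = 28; V ≈ 6.34 × 28^0.632 ≈ 52.08 kt.
Typhoon Yutu: ΔP = 29; V ≈ 6.41 × 29^0.649 ≈ 57.01 kt.
Difference ≈ 52.08 − 57.01 = -4.93 → -5 kt.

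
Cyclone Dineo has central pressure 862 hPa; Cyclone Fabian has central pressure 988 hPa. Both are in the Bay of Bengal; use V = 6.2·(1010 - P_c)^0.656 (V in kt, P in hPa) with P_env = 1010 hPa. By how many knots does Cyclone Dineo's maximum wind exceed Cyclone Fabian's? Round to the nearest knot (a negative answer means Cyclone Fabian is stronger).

117 kt

Cyclone Dineo: ΔP = 148; V ≈ 6.2 × 148^0.656 ≈ 164.47 kt.
Cyclone Fabian: ΔP = 22; V ≈ 6.2 × 22^0.656 ≈ 47.10 kt.
Difference ≈ 164.47 − 47.10 = 117.37 → 117 kt.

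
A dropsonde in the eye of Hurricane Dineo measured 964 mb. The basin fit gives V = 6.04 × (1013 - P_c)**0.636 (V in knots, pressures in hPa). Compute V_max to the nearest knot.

72 kt

ΔP = 1013 − 964 = 49 mb.
49^0.636 ≈ 11.884.
V ≈ 6.04 × 11.884 ≈ 71.8 kt.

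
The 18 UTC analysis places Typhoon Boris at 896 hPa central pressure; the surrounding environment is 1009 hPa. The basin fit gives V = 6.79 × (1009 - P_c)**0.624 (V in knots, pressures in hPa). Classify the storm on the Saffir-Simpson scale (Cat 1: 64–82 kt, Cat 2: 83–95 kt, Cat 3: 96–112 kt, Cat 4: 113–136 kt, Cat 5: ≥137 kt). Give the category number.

ΔP = 1009 − 896 = 113 hPa.
V ≈ 6.79 × 113^0.624 = 6.79 × 19.10 ≈ 130 kt.
130 kt falls in the Category 4 band.

4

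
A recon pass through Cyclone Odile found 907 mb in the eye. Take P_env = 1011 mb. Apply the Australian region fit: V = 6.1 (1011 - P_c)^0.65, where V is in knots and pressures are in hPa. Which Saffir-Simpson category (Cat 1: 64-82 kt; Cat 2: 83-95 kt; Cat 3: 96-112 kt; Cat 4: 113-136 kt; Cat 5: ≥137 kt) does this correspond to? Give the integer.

ΔP = 1011 − 907 = 104 mb.
V ≈ 6.1 × 104^0.65 = 6.1 × 20.47 ≈ 125 kt.
125 kt falls in the Category 4 band.

4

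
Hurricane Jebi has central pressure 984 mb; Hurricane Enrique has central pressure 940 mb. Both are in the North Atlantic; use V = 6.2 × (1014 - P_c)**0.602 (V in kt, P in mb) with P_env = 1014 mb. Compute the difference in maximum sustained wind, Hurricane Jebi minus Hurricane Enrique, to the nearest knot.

Hurricane Jebi: ΔP = 30; V ≈ 6.2 × 30^0.602 ≈ 48.04 kt.
Hurricane Enrique: ΔP = 74; V ≈ 6.2 × 74^0.602 ≈ 82.73 kt.
Difference ≈ 48.04 − 82.73 = -34.69 → -35 kt.

-35 kt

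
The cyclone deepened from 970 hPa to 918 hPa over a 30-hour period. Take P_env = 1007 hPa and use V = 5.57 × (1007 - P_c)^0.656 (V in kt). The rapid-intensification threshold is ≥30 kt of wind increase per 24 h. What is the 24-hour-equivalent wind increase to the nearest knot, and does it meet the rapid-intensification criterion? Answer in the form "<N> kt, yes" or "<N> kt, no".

37 kt, yes

V₁: ΔP = 37, V ≈ 5.57 × 37^0.656 ≈ 59.51 kt.
V₂: ΔP = 89, V ≈ 5.57 × 89^0.656 ≈ 105.84 kt.
ΔV over 30 h = 46.33 kt → 24 h equivalent = 46.33 × 24/30 ≈ 37.06 kt.
37 kt ≥ 30 kt ⇒ rapid intensification.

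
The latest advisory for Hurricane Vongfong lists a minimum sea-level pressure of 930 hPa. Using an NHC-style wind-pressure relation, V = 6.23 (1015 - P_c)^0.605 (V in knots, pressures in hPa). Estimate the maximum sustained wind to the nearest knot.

92 kt

ΔP = 1015 − 930 = 85 hPa.
85^0.605 ≈ 14.699.
V ≈ 6.23 × 14.699 ≈ 91.6 kt.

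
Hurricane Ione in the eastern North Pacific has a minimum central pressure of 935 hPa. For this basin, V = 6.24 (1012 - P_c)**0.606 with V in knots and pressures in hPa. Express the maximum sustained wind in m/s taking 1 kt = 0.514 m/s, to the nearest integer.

45 m/s

ΔP = 1012 − 935 = 77 hPa.
V ≈ 6.24 × 77^0.606 = 6.24 × 13.906 ≈ 86.776 kt.
86.776 × 0.514 ≈ 44.60 m/s → 45 m/s.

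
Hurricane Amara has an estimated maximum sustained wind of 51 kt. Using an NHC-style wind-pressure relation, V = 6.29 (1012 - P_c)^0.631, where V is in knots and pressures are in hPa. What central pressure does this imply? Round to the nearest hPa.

984 hPa

ΔP = (V / 6.29)^(1/0.631) = (51/6.29)^1.585.
51/6.29 = 8.108; 8.108^1.585 ≈ 27.57 hPa.
P_c = 1012 − 27.57 = 984.43 ≈ 984 hPa.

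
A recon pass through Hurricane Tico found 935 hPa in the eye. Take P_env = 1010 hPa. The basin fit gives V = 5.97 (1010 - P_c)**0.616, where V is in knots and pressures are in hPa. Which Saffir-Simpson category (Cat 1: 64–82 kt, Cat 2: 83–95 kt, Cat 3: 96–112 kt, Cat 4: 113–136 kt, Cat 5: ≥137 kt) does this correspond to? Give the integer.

ΔP = 1010 − 935 = 75 hPa.
V ≈ 5.97 × 75^0.616 = 5.97 × 14.29 ≈ 85 kt.
85 kt falls in the Category 2 band.

2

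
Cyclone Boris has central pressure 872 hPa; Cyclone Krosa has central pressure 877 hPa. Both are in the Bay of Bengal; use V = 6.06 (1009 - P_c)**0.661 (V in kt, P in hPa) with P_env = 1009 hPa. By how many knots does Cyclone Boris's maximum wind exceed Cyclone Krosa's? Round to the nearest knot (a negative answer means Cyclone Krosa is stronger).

4 kt

Cyclone Boris: ΔP = 137; V ≈ 6.06 × 137^0.661 ≈ 156.62 kt.
Cyclone Krosa: ΔP = 132; V ≈ 6.06 × 132^0.661 ≈ 152.82 kt.
Difference ≈ 156.62 − 152.82 = 3.80 → 4 kt.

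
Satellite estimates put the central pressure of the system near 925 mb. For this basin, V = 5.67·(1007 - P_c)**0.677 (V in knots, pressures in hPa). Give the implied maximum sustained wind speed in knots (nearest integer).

112 kt

ΔP = 1007 − 925 = 82 mb.
82^0.677 ≈ 19.754.
V ≈ 5.67 × 19.754 ≈ 112.0 kt.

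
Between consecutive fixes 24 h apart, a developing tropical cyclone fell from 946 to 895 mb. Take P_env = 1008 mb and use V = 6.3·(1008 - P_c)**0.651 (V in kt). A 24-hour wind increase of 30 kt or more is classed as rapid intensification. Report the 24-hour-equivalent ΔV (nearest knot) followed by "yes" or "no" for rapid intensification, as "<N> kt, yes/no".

44 kt, yes

V₁: ΔP = 62, V ≈ 6.3 × 62^0.651 ≈ 92.51 kt.
V₂: ΔP = 113, V ≈ 6.3 × 113^0.651 ≈ 136.74 kt.
ΔV over 24 h = 44.23 kt → 24 h equivalent = 44.23 × 24/24 ≈ 44.23 kt.
44 kt ≥ 30 kt ⇒ rapid intensification.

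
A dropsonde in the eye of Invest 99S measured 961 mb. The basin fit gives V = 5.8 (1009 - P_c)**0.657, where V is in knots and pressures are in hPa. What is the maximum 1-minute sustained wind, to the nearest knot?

ΔP = 1009 − 961 = 48 mb.
48^0.657 ≈ 12.723.
V ≈ 5.8 × 12.723 ≈ 73.8 kt.

74 kt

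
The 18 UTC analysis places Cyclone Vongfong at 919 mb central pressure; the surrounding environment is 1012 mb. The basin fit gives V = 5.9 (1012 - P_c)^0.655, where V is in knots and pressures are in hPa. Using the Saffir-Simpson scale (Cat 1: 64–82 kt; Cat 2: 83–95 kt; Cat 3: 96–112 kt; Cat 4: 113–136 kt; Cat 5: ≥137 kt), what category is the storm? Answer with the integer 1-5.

ΔP = 1012 − 919 = 93 mb.
V ≈ 5.9 × 93^0.655 = 5.9 × 19.47 ≈ 115 kt.
115 kt falls in the Category 4 band.

4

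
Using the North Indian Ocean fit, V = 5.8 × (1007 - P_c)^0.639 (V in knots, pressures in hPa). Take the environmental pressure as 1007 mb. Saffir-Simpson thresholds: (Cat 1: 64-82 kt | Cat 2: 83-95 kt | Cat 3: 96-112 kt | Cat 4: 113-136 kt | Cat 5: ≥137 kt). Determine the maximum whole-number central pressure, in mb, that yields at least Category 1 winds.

Category 1 begins at V = 64 kt.
Required ΔP = (64/5.8)^(1/0.639) = 11.034^1.565 ≈ 42.84 mb.
P_c ≤ 1007 − 42.84 = 964.16, so the highest integer P_c is 964 mb.

964 mb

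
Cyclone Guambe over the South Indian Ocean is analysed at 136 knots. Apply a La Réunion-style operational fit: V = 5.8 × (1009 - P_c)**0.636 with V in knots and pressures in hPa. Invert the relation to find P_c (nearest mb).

866 mb

ΔP = (V / 5.8)^(1/0.636) = (136/5.8)^1.572.
136/5.8 = 23.448; 23.448^1.572 ≈ 142.65 mb.
P_c = 1009 − 142.65 = 866.35 ≈ 866 mb.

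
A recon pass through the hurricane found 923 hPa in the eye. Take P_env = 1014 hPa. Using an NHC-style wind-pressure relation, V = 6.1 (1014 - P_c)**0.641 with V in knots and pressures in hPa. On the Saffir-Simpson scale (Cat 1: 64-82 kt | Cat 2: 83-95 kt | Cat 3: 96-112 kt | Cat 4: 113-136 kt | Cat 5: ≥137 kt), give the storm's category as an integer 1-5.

3

ΔP = 1014 − 923 = 91 hPa.
V ≈ 6.1 × 91^0.641 = 6.1 × 18.02 ≈ 110 kt.
110 kt falls in the Category 3 band.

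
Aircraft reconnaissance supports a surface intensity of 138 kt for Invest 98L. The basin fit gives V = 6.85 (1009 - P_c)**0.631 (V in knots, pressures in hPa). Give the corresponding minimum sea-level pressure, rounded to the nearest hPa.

892 hPa

ΔP = (V / 6.85)^(1/0.631) = (138/6.85)^1.585.
138/6.85 = 20.146; 20.146^1.585 ≈ 116.64 hPa.
P_c = 1009 − 116.64 = 892.36 ≈ 892 hPa.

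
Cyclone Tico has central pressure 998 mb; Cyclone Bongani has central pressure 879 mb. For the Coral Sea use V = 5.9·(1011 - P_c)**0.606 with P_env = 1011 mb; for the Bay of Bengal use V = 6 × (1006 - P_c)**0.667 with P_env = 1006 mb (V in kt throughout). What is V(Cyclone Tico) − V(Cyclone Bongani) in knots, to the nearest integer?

Cyclone Tico: ΔP = 13; V ≈ 5.9 × 13^0.606 ≈ 27.92 kt.
Cyclone Bongani: ΔP = 127; V ≈ 6 × 127^0.667 ≈ 151.84 kt.
Difference ≈ 27.92 − 151.84 = -123.92 → -124 kt.

-124 kt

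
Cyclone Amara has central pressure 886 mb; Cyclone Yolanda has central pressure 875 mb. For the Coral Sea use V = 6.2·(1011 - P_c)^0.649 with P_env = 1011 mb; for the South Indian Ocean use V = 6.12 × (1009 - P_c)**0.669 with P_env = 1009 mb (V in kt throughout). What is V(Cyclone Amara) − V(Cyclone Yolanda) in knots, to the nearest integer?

-20 kt

Cyclone Amara: ΔP = 125; V ≈ 6.2 × 125^0.649 ≈ 142.33 kt.
Cyclone Yolanda: ΔP = 134; V ≈ 6.12 × 134^0.669 ≈ 162.10 kt.
Difference ≈ 142.33 − 162.10 = -19.77 → -20 kt.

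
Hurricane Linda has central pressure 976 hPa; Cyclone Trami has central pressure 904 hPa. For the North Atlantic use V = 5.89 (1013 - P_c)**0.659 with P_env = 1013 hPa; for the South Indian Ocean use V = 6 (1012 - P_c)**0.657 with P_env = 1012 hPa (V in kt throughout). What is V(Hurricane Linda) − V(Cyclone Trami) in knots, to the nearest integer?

Hurricane Linda: ΔP = 37; V ≈ 5.89 × 37^0.659 ≈ 63.62 kt.
Cyclone Trami: ΔP = 108; V ≈ 6 × 108^0.657 ≈ 130.05 kt.
Difference ≈ 63.62 − 130.05 = -66.43 → -66 kt.

-66 kt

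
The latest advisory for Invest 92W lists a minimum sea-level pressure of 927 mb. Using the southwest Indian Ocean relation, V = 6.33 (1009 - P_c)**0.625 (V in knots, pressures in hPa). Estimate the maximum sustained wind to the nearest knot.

99 kt

ΔP = 1009 − 927 = 82 mb.
82^0.625 ≈ 15.708.
V ≈ 6.33 × 15.708 ≈ 99.4 kt.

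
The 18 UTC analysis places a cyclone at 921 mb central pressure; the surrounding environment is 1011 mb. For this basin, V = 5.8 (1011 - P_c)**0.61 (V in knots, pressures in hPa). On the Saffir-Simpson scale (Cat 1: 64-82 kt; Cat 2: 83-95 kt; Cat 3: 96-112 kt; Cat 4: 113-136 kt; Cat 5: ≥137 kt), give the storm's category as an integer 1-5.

ΔP = 1011 − 921 = 90 mb.
V ≈ 5.8 × 90^0.61 = 5.8 × 15.56 ≈ 90 kt.
90 kt falls in the Category 2 band.

2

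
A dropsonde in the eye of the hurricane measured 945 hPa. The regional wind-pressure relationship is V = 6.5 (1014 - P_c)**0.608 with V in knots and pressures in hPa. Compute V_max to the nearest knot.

85 kt

ΔP = 1014 − 945 = 69 hPa.
69^0.608 ≈ 13.123.
V ≈ 6.5 × 13.123 ≈ 85.3 kt.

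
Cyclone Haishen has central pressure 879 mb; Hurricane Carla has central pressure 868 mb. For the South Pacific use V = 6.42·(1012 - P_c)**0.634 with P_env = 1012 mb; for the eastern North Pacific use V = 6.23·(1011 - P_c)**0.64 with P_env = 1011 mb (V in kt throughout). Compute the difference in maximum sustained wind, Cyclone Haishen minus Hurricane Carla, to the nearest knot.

-7 kt

Cyclone Haishen: ΔP = 133; V ≈ 6.42 × 133^0.634 ≈ 142.58 kt.
Hurricane Carla: ΔP = 143; V ≈ 6.23 × 143^0.64 ≈ 149.25 kt.
Difference ≈ 142.58 − 149.25 = -6.67 → -7 kt.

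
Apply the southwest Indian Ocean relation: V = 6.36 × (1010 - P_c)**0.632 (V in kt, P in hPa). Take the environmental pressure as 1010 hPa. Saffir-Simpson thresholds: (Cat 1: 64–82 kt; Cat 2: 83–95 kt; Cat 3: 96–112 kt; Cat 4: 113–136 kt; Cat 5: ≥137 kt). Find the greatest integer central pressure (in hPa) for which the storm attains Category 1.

Category 1 begins at V = 64 kt.
Required ΔP = (64/6.36)^(1/0.632) = 10.063^1.582 ≈ 38.60 hPa.
P_c ≤ 1010 − 38.60 = 971.40, so the highest integer P_c is 971 hPa.

971 hPa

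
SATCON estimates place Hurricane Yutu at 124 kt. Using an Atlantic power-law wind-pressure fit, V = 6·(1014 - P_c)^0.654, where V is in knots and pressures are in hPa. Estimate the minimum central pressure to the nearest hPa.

911 hPa

ΔP = (V / 6)^(1/0.654) = (124/6)^1.529.
124/6 = 20.667; 20.667^1.529 ≈ 102.59 hPa.
P_c = 1014 − 102.59 = 911.41 ≈ 911 hPa.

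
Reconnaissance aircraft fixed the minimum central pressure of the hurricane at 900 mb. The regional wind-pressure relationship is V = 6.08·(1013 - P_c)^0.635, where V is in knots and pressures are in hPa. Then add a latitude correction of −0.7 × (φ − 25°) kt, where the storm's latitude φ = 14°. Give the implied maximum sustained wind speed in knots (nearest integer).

130 kt

ΔP = 1013 − 900 = 113 mb.
113^0.635 ≈ 20.124.
V ≈ 6.08 × 20.124 ≈ 122.4 kt.
Latitude correction: −0.7 × (14 − 25) = 7.7 kt.
Corrected V ≈ 130.1 kt → 130 kt.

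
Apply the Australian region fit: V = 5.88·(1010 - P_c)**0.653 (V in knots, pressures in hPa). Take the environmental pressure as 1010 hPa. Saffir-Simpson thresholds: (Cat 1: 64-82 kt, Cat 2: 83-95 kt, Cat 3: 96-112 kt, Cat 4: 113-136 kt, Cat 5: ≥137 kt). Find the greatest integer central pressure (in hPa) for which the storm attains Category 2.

Category 2 begins at V = 83 kt.
Required ΔP = (83/5.88)^(1/0.653) = 14.116^1.531 ≈ 57.63 hPa.
P_c ≤ 1010 − 57.63 = 952.37, so the highest integer P_c is 952 hPa.

952 hPa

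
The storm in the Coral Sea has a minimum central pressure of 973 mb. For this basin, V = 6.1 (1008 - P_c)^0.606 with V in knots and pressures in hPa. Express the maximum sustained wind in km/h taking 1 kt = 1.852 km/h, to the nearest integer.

ΔP = 1008 − 973 = 35 mb.
V ≈ 6.1 × 35^0.606 = 6.1 × 8.624 ≈ 52.606 kt.
52.606 × 1.852 ≈ 97.43 km/h → 97 km/h.

97 km/h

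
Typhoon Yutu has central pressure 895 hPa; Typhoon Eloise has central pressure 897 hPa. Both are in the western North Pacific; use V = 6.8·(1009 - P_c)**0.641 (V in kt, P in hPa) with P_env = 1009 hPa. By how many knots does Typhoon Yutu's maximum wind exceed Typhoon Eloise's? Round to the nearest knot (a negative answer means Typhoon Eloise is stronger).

2 kt

Typhoon Yutu: ΔP = 114; V ≈ 6.8 × 114^0.641 ≈ 141.57 kt.
Typhoon Eloise: ΔP = 112; V ≈ 6.8 × 112^0.641 ≈ 139.98 kt.
Difference ≈ 141.57 − 139.98 = 1.59 → 2 kt.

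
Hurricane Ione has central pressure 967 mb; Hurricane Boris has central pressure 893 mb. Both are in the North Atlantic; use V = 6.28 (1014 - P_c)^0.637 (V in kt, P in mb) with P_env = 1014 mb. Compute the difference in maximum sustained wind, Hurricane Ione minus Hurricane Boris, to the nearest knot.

-60 kt

Hurricane Ione: ΔP = 47; V ≈ 6.28 × 47^0.637 ≈ 72.96 kt.
Hurricane Boris: ΔP = 121; V ≈ 6.28 × 121^0.637 ≈ 133.26 kt.
Difference ≈ 72.96 − 133.26 = -60.30 → -60 kt.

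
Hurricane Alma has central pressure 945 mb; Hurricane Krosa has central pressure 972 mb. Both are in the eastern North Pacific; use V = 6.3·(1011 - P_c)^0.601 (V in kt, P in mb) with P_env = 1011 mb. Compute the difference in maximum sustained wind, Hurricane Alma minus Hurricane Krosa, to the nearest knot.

21 kt

Hurricane Alma: ΔP = 66; V ≈ 6.3 × 66^0.601 ≈ 78.14 kt.
Hurricane Krosa: ΔP = 39; V ≈ 6.3 × 39^0.601 ≈ 56.96 kt.
Difference ≈ 78.14 − 56.96 = 21.18 → 21 kt.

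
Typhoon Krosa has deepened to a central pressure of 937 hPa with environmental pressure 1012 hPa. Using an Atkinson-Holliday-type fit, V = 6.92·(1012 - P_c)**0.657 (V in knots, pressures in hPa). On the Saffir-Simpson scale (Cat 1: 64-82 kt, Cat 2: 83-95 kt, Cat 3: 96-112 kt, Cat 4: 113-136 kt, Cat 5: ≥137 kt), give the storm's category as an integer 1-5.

ΔP = 1012 − 937 = 75 hPa.
V ≈ 6.92 × 75^0.657 = 6.92 × 17.06 ≈ 118 kt.
118 kt falls in the Category 4 band.

4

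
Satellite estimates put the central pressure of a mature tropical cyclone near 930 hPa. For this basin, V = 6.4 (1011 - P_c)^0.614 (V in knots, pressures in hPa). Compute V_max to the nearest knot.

ΔP = 1011 − 930 = 81 hPa.
81^0.614 ≈ 14.853.
V ≈ 6.4 × 14.853 ≈ 95.1 kt.

95 kt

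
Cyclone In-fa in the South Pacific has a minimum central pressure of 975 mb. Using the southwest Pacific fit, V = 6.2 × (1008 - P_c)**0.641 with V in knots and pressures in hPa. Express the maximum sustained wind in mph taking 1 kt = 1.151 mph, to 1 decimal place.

67.1 mph

ΔP = 1008 − 975 = 33 mb.
V ≈ 6.2 × 33^0.641 = 6.2 × 9.405 ≈ 58.312 kt.
58.312 × 1.151 ≈ 67.12 mph → 67.1 mph.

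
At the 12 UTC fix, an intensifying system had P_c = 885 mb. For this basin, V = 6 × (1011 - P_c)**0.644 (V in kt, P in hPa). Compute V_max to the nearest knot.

ΔP = 1011 − 885 = 126 mb.
126^0.644 ≈ 22.524.
V ≈ 6 × 22.524 ≈ 135.1 kt.

135 kt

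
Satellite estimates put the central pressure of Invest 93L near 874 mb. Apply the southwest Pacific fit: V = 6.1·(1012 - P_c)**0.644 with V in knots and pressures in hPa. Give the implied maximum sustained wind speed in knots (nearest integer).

ΔP = 1012 − 874 = 138 mb.
138^0.644 ≈ 23.883.
V ≈ 6.1 × 23.883 ≈ 145.7 kt.

146 kt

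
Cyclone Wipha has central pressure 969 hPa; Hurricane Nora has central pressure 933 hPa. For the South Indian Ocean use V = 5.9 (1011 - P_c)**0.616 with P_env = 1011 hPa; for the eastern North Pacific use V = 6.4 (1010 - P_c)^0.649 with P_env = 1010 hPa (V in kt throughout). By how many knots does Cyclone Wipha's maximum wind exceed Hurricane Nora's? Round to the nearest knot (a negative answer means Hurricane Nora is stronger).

Cyclone Wipha: ΔP = 42; V ≈ 5.9 × 42^0.616 ≈ 58.99 kt.
Hurricane Nora: ΔP = 77; V ≈ 6.4 × 77^0.649 ≈ 107.28 kt.
Difference ≈ 58.99 − 107.28 = -48.29 → -48 kt.

-48 kt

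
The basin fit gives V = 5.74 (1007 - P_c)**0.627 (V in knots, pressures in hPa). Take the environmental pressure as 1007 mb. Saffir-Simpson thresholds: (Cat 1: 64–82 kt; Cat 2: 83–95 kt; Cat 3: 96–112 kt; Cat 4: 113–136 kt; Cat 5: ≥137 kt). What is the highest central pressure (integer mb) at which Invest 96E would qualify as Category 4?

891 mb

Category 4 begins at V = 113 kt.
Required ΔP = (113/5.74)^(1/0.627) = 19.686^1.595 ≈ 115.89 mb.
P_c ≤ 1007 − 115.89 = 891.11, so the highest integer P_c is 891 mb.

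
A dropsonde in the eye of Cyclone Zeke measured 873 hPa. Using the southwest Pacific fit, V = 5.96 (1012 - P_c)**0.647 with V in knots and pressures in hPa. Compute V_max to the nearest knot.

ΔP = 1012 − 873 = 139 hPa.
139^0.647 ≈ 24.352.
V ≈ 5.96 × 24.352 ≈ 145.1 kt.

145 kt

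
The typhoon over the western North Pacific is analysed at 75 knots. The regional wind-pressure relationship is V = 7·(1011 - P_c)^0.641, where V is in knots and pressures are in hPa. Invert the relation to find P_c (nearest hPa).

ΔP = (V / 7)^(1/0.641) = (75/7)^1.560.
75/7 = 10.714; 10.714^1.560 ≈ 40.44 hPa.
P_c = 1011 − 40.44 = 970.56 ≈ 971 hPa.

971 hPa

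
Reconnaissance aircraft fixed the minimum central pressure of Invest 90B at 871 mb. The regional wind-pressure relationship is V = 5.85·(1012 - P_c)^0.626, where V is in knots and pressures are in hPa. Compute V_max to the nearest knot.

130 kt

ΔP = 1012 − 871 = 141 mb.
141^0.626 ≈ 22.152.
V ≈ 5.85 × 22.152 ≈ 129.6 kt.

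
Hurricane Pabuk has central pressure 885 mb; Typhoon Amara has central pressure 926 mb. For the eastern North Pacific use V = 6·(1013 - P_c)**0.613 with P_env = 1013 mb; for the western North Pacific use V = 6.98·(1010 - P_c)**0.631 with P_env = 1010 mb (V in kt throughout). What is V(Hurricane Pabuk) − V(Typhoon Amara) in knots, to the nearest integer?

Hurricane Pabuk: ΔP = 128; V ≈ 6 × 128^0.613 ≈ 117.45 kt.
Typhoon Amara: ΔP = 84; V ≈ 6.98 × 84^0.631 ≈ 114.31 kt.
Difference ≈ 117.45 − 114.31 = 3.14 → 3 kt.

3 kt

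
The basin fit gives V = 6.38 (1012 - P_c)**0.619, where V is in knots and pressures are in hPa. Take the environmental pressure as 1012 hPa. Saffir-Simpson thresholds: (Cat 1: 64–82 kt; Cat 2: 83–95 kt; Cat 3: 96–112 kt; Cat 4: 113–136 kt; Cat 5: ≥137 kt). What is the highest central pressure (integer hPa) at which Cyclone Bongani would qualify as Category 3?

Category 3 begins at V = 96 kt.
Required ΔP = (96/6.38)^(1/0.619) = 15.047^1.616 ≈ 79.83 hPa.
P_c ≤ 1012 − 79.83 = 932.17, so the highest integer P_c is 932 hPa.

932 hPa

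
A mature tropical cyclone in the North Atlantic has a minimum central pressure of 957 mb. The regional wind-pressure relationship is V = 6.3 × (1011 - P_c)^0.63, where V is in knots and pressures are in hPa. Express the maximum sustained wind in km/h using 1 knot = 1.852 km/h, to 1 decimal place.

144.0 km/h

ΔP = 1011 − 957 = 54 mb.
V ≈ 6.3 × 54^0.63 = 6.3 × 12.343 ≈ 77.759 kt.
77.759 × 1.852 ≈ 144.01 km/h → 144.0 km/h.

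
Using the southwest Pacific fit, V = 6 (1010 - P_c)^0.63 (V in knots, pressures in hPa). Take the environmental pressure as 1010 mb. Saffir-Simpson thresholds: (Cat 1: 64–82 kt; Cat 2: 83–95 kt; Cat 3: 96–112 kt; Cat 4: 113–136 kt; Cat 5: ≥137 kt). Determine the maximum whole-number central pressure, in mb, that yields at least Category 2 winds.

945 mb

Category 2 begins at V = 83 kt.
Required ΔP = (83/6)^(1/0.63) = 13.833^1.587 ≈ 64.71 mb.
P_c ≤ 1010 − 64.71 = 945.29, so the highest integer P_c is 945 mb.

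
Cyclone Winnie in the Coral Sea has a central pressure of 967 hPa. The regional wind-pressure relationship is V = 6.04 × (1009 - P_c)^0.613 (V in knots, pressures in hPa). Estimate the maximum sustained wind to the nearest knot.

60 kt

ΔP = 1009 − 967 = 42 hPa.
42^0.613 ≈ 9.887.
V ≈ 6.04 × 9.887 ≈ 59.7 kt.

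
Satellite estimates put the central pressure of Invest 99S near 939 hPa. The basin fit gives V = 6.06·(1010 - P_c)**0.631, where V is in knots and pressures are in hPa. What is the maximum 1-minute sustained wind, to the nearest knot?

89 kt

ΔP = 1010 − 939 = 71 hPa.
71^0.631 ≈ 14.728.
V ≈ 6.06 × 14.728 ≈ 89.3 kt.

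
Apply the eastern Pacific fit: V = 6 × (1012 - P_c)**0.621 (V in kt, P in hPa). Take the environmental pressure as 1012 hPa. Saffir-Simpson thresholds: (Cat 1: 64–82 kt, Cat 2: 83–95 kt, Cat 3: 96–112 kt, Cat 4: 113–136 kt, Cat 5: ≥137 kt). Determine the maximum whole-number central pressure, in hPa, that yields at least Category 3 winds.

Category 3 begins at V = 96 kt.
Required ΔP = (96/6)^(1/0.621) = 16.000^1.610 ≈ 86.90 hPa.
P_c ≤ 1012 − 86.90 = 925.10, so the highest integer P_c is 925 hPa.

925 hPa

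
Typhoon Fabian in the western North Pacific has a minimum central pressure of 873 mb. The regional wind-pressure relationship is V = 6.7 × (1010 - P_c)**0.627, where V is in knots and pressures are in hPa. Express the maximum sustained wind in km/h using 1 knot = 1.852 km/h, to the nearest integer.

ΔP = 1010 − 873 = 137 mb.
V ≈ 6.7 × 137^0.627 = 6.7 × 21.864 ≈ 146.487 kt.
146.487 × 1.852 ≈ 271.29 km/h → 271 km/h.

271 km/h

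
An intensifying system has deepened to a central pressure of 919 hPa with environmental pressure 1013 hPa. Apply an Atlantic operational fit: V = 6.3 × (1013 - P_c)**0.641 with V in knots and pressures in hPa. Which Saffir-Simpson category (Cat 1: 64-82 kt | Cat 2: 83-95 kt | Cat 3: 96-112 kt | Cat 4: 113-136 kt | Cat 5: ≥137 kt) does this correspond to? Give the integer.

ΔP = 1013 − 919 = 94 hPa.
V ≈ 6.3 × 94^0.641 = 6.3 × 18.40 ≈ 116 kt.
116 kt falls in the Category 4 band.

4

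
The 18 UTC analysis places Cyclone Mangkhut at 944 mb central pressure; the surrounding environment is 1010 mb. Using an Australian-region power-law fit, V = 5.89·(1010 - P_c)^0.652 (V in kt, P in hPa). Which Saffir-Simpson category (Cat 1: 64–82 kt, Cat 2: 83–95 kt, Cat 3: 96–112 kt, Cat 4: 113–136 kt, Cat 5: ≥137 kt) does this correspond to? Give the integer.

2

ΔP = 1010 − 944 = 66 mb.
V ≈ 5.89 × 66^0.652 = 5.89 × 15.36 ≈ 90 kt.
90 kt falls in the Category 2 band.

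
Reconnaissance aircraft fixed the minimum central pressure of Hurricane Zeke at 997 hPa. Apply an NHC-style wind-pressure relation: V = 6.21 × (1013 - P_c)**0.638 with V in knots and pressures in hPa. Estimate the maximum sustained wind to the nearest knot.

36 kt

ΔP = 1013 − 997 = 16 hPa.
16^0.638 ≈ 5.864.
V ≈ 6.21 × 5.864 ≈ 36.4 kt.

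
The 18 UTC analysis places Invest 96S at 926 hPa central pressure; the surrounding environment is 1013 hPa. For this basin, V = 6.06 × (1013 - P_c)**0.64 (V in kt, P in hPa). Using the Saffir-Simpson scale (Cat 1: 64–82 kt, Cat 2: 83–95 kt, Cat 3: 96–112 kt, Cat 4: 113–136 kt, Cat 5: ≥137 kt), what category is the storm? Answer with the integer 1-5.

ΔP = 1013 − 926 = 87 hPa.
V ≈ 6.06 × 87^0.64 = 6.06 × 17.43 ≈ 106 kt.
106 kt falls in the Category 3 band.

3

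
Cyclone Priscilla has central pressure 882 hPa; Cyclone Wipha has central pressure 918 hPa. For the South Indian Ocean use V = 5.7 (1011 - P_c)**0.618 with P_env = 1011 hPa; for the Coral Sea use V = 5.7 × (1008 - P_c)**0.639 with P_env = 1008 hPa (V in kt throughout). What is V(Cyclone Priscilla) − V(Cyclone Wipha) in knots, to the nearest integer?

Cyclone Priscilla: ΔP = 129; V ≈ 5.7 × 129^0.618 ≈ 114.87 kt.
Cyclone Wipha: ΔP = 90; V ≈ 5.7 × 90^0.639 ≈ 101.07 kt.
Difference ≈ 114.87 − 101.07 = 13.80 → 14 kt.

14 kt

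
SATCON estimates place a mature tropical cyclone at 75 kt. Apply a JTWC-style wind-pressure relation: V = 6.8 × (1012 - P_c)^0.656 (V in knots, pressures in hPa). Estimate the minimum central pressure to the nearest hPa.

ΔP = (V / 6.8)^(1/0.656) = (75/6.8)^1.524.
75/6.8 = 11.029; 11.029^1.524 ≈ 38.84 hPa.
P_c = 1012 − 38.84 = 973.16 ≈ 973 hPa.

973 hPa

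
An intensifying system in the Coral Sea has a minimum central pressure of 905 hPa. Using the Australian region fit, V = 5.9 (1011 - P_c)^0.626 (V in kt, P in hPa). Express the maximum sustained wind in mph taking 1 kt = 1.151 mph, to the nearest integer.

126 mph

ΔP = 1011 − 905 = 106 hPa.
V ≈ 5.9 × 106^0.626 = 5.9 × 18.529 ≈ 109.318 kt.
109.318 × 1.151 ≈ 125.83 mph → 126 mph.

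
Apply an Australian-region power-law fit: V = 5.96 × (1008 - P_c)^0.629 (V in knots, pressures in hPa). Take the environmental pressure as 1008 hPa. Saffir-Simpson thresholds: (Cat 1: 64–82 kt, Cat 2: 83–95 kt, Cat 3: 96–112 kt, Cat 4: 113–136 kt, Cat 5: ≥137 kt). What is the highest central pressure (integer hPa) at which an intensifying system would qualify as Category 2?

Category 2 begins at V = 83 kt.
Required ΔP = (83/5.96)^(1/0.629) = 13.926^1.590 ≈ 65.84 hPa.
P_c ≤ 1008 − 65.84 = 942.16, so the highest integer P_c is 942 hPa.

942 hPa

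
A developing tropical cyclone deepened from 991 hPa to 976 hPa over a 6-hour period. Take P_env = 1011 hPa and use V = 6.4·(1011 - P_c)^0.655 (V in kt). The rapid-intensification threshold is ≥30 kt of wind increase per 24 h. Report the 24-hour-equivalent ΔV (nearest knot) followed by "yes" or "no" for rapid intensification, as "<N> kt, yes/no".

V₁: ΔP = 20, V ≈ 6.4 × 20^0.655 ≈ 45.54 kt.
V₂: ΔP = 35, V ≈ 6.4 × 35^0.655 ≈ 65.70 kt.
ΔV over 6 h = 20.16 kt → 24 h equivalent = 20.16 × 24/6 ≈ 80.64 kt.
81 kt ≥ 30 kt ⇒ rapid intensification.

81 kt, yes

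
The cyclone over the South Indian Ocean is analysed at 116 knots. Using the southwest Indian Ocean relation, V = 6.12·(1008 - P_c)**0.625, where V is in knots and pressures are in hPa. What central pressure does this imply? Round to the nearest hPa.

ΔP = (V / 6.12)^(1/0.625) = (116/6.12)^1.600.
116/6.12 = 18.954; 18.954^1.600 ≈ 110.75 hPa.
P_c = 1008 − 110.75 = 897.25 ≈ 897 hPa.

897 hPa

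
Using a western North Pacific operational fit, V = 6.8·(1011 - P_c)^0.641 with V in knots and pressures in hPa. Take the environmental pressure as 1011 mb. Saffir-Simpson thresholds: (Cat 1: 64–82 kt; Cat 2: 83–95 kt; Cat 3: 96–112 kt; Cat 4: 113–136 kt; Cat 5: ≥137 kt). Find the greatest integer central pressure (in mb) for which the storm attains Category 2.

Category 2 begins at V = 83 kt.
Required ΔP = (83/6.8)^(1/0.641) = 12.206^1.560 ≈ 49.56 mb.
P_c ≤ 1011 − 49.56 = 961.44, so the highest integer P_c is 961 mb.

961 mb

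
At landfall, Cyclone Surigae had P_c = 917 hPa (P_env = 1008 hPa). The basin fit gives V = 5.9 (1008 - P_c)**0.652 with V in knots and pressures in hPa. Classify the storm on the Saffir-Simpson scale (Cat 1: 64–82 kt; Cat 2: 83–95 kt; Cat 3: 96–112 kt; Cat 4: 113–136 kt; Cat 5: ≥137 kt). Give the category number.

3

ΔP = 1008 − 917 = 91 hPa.
V ≈ 5.9 × 91^0.652 = 5.9 × 18.94 ≈ 112 kt.
112 kt falls in the Category 3 band.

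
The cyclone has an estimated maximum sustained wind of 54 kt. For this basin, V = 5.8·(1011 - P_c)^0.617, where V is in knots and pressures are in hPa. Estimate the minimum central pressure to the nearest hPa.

974 hPa

ΔP = (V / 5.8)^(1/0.617) = (54/5.8)^1.621.
54/5.8 = 9.310; 9.310^1.621 ≈ 37.19 hPa.
P_c = 1011 − 37.19 = 973.81 ≈ 974 hPa.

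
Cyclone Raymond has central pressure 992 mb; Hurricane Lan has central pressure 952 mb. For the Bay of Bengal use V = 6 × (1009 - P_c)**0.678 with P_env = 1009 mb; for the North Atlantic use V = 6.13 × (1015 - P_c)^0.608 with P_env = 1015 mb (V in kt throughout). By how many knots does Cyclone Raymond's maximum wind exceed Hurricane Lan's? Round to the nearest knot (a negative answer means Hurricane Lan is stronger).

Cyclone Raymond: ΔP = 17; V ≈ 6 × 17^0.678 ≈ 40.96 kt.
Hurricane Lan: ΔP = 63; V ≈ 6.13 × 63^0.608 ≈ 76.11 kt.
Difference ≈ 40.96 − 76.11 = -35.15 → -35 kt.

-35 kt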